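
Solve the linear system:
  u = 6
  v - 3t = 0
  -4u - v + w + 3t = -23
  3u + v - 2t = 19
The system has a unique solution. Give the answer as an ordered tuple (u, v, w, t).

(6, 3, 1, 1)

Form the augmented matrix and row-reduce:
  [  1   0  0   0  |    6 ]
  [  0   1  0  -3  |    0 ]
  [ -4  -1  1   3  |  -23 ]
  [  3   1  0  -2  |   19 ]
R3 := R3 + 4·R1
  [ 1   0  0   0  |   6 ]
  [ 0   1  0  -3  |   0 ]
  [ 0  -1  1   3  |   1 ]
  [ 3   1  0  -2  |  19 ]
R4 := R4 − 3·R1
  [ 1   0  0   0  |  6 ]
  [ 0   1  0  -3  |  0 ]
  [ 0  -1  1   3  |  1 ]
  [ 0   1  0  -2  |  1 ]
R3 := R3 + R2
  [ 1  0  0   0  |  6 ]
  [ 0  1  0  -3  |  0 ]
  [ 0  0  1   0  |  1 ]
  [ 0  1  0  -2  |  1 ]
R4 := R4 − R2
  [ 1  0  0   0  |  6 ]
  [ 0  1  0  -3  |  0 ]
  [ 0  0  1   0  |  1 ]
  [ 0  0  0   1  |  1 ]
R2 := R2 + 3·R4
  [ 1  0  0  0  |  6 ]
  [ 0  1  0  0  |  3 ]
  [ 0  0  1  0  |  1 ]
  [ 0  0  0  1  |  1 ]
Reading off the last column: u = 6, v = 3, w = 1, t = 1.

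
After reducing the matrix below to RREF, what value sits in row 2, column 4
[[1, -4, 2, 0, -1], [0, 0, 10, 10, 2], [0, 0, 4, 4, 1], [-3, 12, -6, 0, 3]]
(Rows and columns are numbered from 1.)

1

r4 ← r4 + 3·r1
  [ 1  -4   2   0  -1 ]
  [ 0   0  10  10   2 ]
  [ 0   0   4   4   1 ]
  [ 0   0   0   0   0 ]
r2 ← 1/10·r2
  [ 1  -4  2  0   -1 ]
  [ 0   0  1  1  1/5 ]
  [ 0   0  4  4    1 ]
  [ 0   0  0  0    0 ]
r3 ← r3 − 4·r2
  [ 1  -4  2  0   -1 ]
  [ 0   0  1  1  1/5 ]
  [ 0   0  0  0  1/5 ]
  [ 0   0  0  0    0 ]
r3 ← 5·r3
  [ 1  -4  2  0   -1 ]
  [ 0   0  1  1  1/5 ]
  [ 0   0  0  0    1 ]
  [ 0   0  0  0    0 ]
r2 ← r2 − 1/5·r3
  [ 1  -4  2  0  -1 ]
  [ 0   0  1  1   0 ]
  [ 0   0  0  0   1 ]
  [ 0   0  0  0   0 ]
r1 ← r1 + r3
  [ 1  -4  2  0  0 ]
  [ 0   0  1  1  0 ]
  [ 0   0  0  0  1 ]
  [ 0   0  0  0  0 ]
r1 ← r1 − 2·r2
  [ 1  -4  0  -2  0 ]
  [ 0   0  1   1  0 ]
  [ 0   0  0   0  1 ]
  [ 0   0  0   0  0 ]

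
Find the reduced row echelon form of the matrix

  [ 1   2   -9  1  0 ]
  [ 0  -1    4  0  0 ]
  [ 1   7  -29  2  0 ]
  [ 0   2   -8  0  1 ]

[[1, 0, -1, 0, 0], [0, 1, -4, 0, 0], [0, 0, 0, 1, 0], [0, 0, 0, 0, 1]]

ρ3 -> ρ3 − ρ1
  [ 1   2   -9  1  0 ]
  [ 0  -1    4  0  0 ]
  [ 0   5  -20  1  0 ]
  [ 0   2   -8  0  1 ]
ρ2 -> -1·ρ2
  [ 1  2   -9  1  0 ]
  [ 0  1   -4  0  0 ]
  [ 0  5  -20  1  0 ]
  [ 0  2   -8  0  1 ]
ρ3 -> ρ3 − 5·ρ2
  [ 1  2  -9  1  0 ]
  [ 0  1  -4  0  0 ]
  [ 0  0   0  1  0 ]
  [ 0  2  -8  0  1 ]
ρ4 -> ρ4 − 2·ρ2
  [ 1  2  -9  1  0 ]
  [ 0  1  -4  0  0 ]
  [ 0  0   0  1  0 ]
  [ 0  0   0  0  1 ]
ρ1 -> ρ1 − ρ3
  [ 1  2  -9  0  0 ]
  [ 0  1  -4  0  0 ]
  [ 0  0   0  1  0 ]
  [ 0  0   0  0  1 ]
ρ1 -> ρ1 − 2·ρ2
  [ 1  0  -1  0  0 ]
  [ 0  1  -4  0  0 ]
  [ 0  0   0  1  0 ]
  [ 0  0   0  0  1 ]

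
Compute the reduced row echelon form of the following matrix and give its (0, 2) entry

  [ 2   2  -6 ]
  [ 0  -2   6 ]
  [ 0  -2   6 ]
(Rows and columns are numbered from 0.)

r1 := 1/2·r1
  [ 1   1  -3 ]
  [ 0  -2   6 ]
  [ 0  -2   6 ]
r2 := -1/2·r2
  [ 1   1  -3 ]
  [ 0   1  -3 ]
  [ 0  -2   6 ]
r3 := r3 + 2·r2
  [ 1  1  -3 ]
  [ 0  1  -3 ]
  [ 0  0   0 ]
r1 := r1 − r2
  [ 1  0   0 ]
  [ 0  1  -3 ]
  [ 0  0   0 ]

0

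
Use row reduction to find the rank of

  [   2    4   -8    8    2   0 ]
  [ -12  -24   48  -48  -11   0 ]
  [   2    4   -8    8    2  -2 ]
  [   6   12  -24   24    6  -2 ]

ρ1 ← 1/2·ρ1
  [   1    2   -4    4    1   0 ]
  [ -12  -24   48  -48  -11   0 ]
  [   2    4   -8    8    2  -2 ]
  [   6   12  -24   24    6  -2 ]
ρ2 ← ρ2 + 12·ρ1
  [ 1   2   -4   4  1   0 ]
  [ 0   0    0   0  1   0 ]
  [ 2   4   -8   8  2  -2 ]
  [ 6  12  -24  24  6  -2 ]
ρ3 ← ρ3 − 2·ρ1
  [ 1   2   -4   4  1   0 ]
  [ 0   0    0   0  1   0 ]
  [ 0   0    0   0  0  -2 ]
  [ 6  12  -24  24  6  -2 ]
ρ4 ← ρ4 − 6·ρ1
  [ 1  2  -4  4  1   0 ]
  [ 0  0   0  0  1   0 ]
  [ 0  0   0  0  0  -2 ]
  [ 0  0   0  0  0  -2 ]
ρ3 ← -1/2·ρ3
  [ 1  2  -4  4  1   0 ]
  [ 0  0   0  0  1   0 ]
  [ 0  0   0  0  0   1 ]
  [ 0  0   0  0  0  -2 ]
ρ4 ← ρ4 + 2·ρ3
  [ 1  2  -4  4  1  0 ]
  [ 0  0   0  0  1  0 ]
  [ 0  0   0  0  0  1 ]
  [ 0  0   0  0  0  0 ]
ρ1 ← ρ1 − ρ2
  [ 1  2  -4  4  0  0 ]
  [ 0  0   0  0  1  0 ]
  [ 0  0   0  0  0  1 ]
  [ 0  0   0  0  0  0 ]
The reduced form has 3 nonzero rows.

rank = 3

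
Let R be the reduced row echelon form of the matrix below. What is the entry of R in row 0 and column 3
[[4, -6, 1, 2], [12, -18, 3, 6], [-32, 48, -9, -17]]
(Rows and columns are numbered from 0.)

Multiply r1 by 1/4.
  [   1  -3/2  1/4  1/2 ]
  [  12   -18    3    6 ]
  [ -32    48   -9  -17 ]
Subtract 12 times r1 from r2.
  [   1  -3/2  1/4  1/2 ]
  [   0     0    0    0 ]
  [ -32    48   -9  -17 ]
Add 32 times r1 to r3.
  [ 1  -3/2  1/4  1/2 ]
  [ 0     0    0    0 ]
  [ 0     0   -1   -1 ]
Swap r2 and r3.
  [ 1  -3/2  1/4  1/2 ]
  [ 0     0   -1   -1 ]
  [ 0     0    0    0 ]
Multiply r2 by -1.
  [ 1  -3/2  1/4  1/2 ]
  [ 0     0    1    1 ]
  [ 0     0    0    0 ]
Subtract 1/4 times r2 from r1.
  [ 1  -3/2  0  1/4 ]
  [ 0     0  1    1 ]
  [ 0     0  0    0 ]

1/4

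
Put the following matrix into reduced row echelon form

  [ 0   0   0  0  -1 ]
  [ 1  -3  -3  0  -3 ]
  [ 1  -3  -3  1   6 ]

Swap R1 and R2.
  [ 1  -3  -3  0  -3 ]
  [ 0   0   0  0  -1 ]
  [ 1  -3  -3  1   6 ]
Subtract R1 from R3.
  [ 1  -3  -3  0  -3 ]
  [ 0   0   0  0  -1 ]
  [ 0   0   0  1   9 ]
Swap R2 and R3.
  [ 1  -3  -3  0  -3 ]
  [ 0   0   0  1   9 ]
  [ 0   0   0  0  -1 ]
Multiply R3 by -1.
  [ 1  -3  -3  0  -3 ]
  [ 0   0   0  1   9 ]
  [ 0   0   0  0   1 ]
Subtract 9 times R3 from R2.
  [ 1  -3  -3  0  -3 ]
  [ 0   0   0  1   0 ]
  [ 0   0   0  0   1 ]
Add 3 times R3 to R1.
  [ 1  -3  -3  0  0 ]
  [ 0   0   0  1  0 ]
  [ 0   0   0  0  1 ]

[[1, -3, -3, 0, 0], [0, 0, 0, 1, 0], [0, 0, 0, 0, 1]]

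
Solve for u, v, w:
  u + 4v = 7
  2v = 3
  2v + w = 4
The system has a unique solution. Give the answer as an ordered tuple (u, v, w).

(1, 3/2, 1)

Form the augmented matrix and row-reduce:
  [ 1  4  0  |  7 ]
  [ 0  2  0  |  3 ]
  [ 0  2  1  |  4 ]
r2 → 1/2·r2
  [ 1  4  0  |    7 ]
  [ 0  1  0  |  3/2 ]
  [ 0  2  1  |    4 ]
r3 → r3 − 2·r2
  [ 1  4  0  |    7 ]
  [ 0  1  0  |  3/2 ]
  [ 0  0  1  |    1 ]
r1 → r1 − 4·r2
  [ 1  0  0  |    1 ]
  [ 0  1  0  |  3/2 ]
  [ 0  0  1  |    1 ]
Reading off the last column: u = 1, v = 3/2, w = 1.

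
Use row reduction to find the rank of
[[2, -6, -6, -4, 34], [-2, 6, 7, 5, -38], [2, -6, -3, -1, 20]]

r1 := 1/2·r1
  [  1  -3  -3  -2   17 ]
  [ -2   6   7   5  -38 ]
  [  2  -6  -3  -1   20 ]
r2 := r2 + 2·r1
  [ 1  -3  -3  -2  17 ]
  [ 0   0   1   1  -4 ]
  [ 2  -6  -3  -1  20 ]
r3 := r3 − 2·r1
  [ 1  -3  -3  -2   17 ]
  [ 0   0   1   1   -4 ]
  [ 0   0   3   3  -14 ]
r3 := r3 − 3·r2
  [ 1  -3  -3  -2  17 ]
  [ 0   0   1   1  -4 ]
  [ 0   0   0   0  -2 ]
r3 := -1/2·r3
  [ 1  -3  -3  -2  17 ]
  [ 0   0   1   1  -4 ]
  [ 0   0   0   0   1 ]
r2 := r2 + 4·r3
  [ 1  -3  -3  -2  17 ]
  [ 0   0   1   1   0 ]
  [ 0   0   0   0   1 ]
r1 := r1 − 17·r3
  [ 1  -3  -3  -2  0 ]
  [ 0   0   1   1  0 ]
  [ 0   0   0   0  1 ]
r1 := r1 + 3·r2
  [ 1  -3  0  1  0 ]
  [ 0   0  1  1  0 ]
  [ 0   0  0  0  1 ]
The reduced form has 3 nonzero rows.

rank = 3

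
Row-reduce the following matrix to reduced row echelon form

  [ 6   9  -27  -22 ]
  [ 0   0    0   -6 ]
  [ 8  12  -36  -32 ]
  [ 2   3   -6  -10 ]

R1 -> 1/6·R1
  [ 1  3/2  -9/2  -11/3 ]
  [ 0    0     0     -6 ]
  [ 8   12   -36    -32 ]
  [ 2    3    -6    -10 ]
R3 -> R3 − 8·R1
  [ 1  3/2  -9/2  -11/3 ]
  [ 0    0     0     -6 ]
  [ 0    0     0   -8/3 ]
  [ 2    3    -6    -10 ]
R4 -> R4 − 2·R1
  [ 1  3/2  -9/2  -11/3 ]
  [ 0    0     0     -6 ]
  [ 0    0     0   -8/3 ]
  [ 0    0     3   -8/3 ]
R2 ↔ R4
  [ 1  3/2  -9/2  -11/3 ]
  [ 0    0     3   -8/3 ]
  [ 0    0     0   -8/3 ]
  [ 0    0     0     -6 ]
R2 -> 1/3·R2
  [ 1  3/2  -9/2  -11/3 ]
  [ 0    0     1   -8/9 ]
  [ 0    0     0   -8/3 ]
  [ 0    0     0     -6 ]
R3 -> -3/8·R3
  [ 1  3/2  -9/2  -11/3 ]
  [ 0    0     1   -8/9 ]
  [ 0    0     0      1 ]
  [ 0    0     0     -6 ]
R4 -> R4 + 6·R3
  [ 1  3/2  -9/2  -11/3 ]
  [ 0    0     1   -8/9 ]
  [ 0    0     0      1 ]
  [ 0    0     0      0 ]
R2 -> R2 + 8/9·R3
  [ 1  3/2  -9/2  -11/3 ]
  [ 0    0     1      0 ]
  [ 0    0     0      1 ]
  [ 0    0     0      0 ]
R1 -> R1 + 11/3·R3
  [ 1  3/2  -9/2  0 ]
  [ 0    0     1  0 ]
  [ 0    0     0  1 ]
  [ 0    0     0  0 ]
R1 -> R1 + 9/2·R2
  [ 1  3/2  0  0 ]
  [ 0    0  1  0 ]
  [ 0    0  0  1 ]
  [ 0    0  0  0 ]

[[1, 3/2, 0, 0], [0, 0, 1, 0], [0, 0, 0, 1], [0, 0, 0, 0]]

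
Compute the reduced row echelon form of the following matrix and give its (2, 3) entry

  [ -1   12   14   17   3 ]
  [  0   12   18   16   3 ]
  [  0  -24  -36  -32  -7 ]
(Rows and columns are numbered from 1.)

3/2

R1 → -1·R1
  [ 1  -12  -14  -17  -3 ]
  [ 0   12   18   16   3 ]
  [ 0  -24  -36  -32  -7 ]
R2 → 1/12·R2
  [ 1  -12  -14  -17   -3 ]
  [ 0    1  3/2  4/3  1/4 ]
  [ 0  -24  -36  -32   -7 ]
R3 → R3 + 24·R2
  [ 1  -12  -14  -17   -3 ]
  [ 0    1  3/2  4/3  1/4 ]
  [ 0    0    0    0   -1 ]
R3 → -1·R3
  [ 1  -12  -14  -17   -3 ]
  [ 0    1  3/2  4/3  1/4 ]
  [ 0    0    0    0    1 ]
R2 → R2 − 1/4·R3
  [ 1  -12  -14  -17  -3 ]
  [ 0    1  3/2  4/3   0 ]
  [ 0    0    0    0   1 ]
R1 → R1 + 3·R3
  [ 1  -12  -14  -17  0 ]
  [ 0    1  3/2  4/3  0 ]
  [ 0    0    0    0  1 ]
R1 → R1 + 12·R2
  [ 1  0    4   -1  0 ]
  [ 0  1  3/2  4/3  0 ]
  [ 0  0    0    0  1 ]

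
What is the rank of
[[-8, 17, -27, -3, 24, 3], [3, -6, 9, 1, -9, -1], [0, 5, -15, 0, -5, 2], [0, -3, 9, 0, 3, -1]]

R1 → -1/8·R1
  [ 1  -17/8  27/8  3/8  -3  -3/8 ]
  [ 3     -6     9    1  -9    -1 ]
  [ 0      5   -15    0  -5     2 ]
  [ 0     -3     9    0   3    -1 ]
R2 → R2 − 3·R1
  [ 1  -17/8  27/8   3/8  -3  -3/8 ]
  [ 0    3/8  -9/8  -1/8   0   1/8 ]
  [ 0      5   -15     0  -5     2 ]
  [ 0     -3     9     0   3    -1 ]
R2 → 8/3·R2
  [ 1  -17/8  27/8   3/8  -3  -3/8 ]
  [ 0      1    -3  -1/3   0   1/3 ]
  [ 0      5   -15     0  -5     2 ]
  [ 0     -3     9     0   3    -1 ]
R3 → R3 − 5·R2
  [ 1  -17/8  27/8   3/8  -3  -3/8 ]
  [ 0      1    -3  -1/3   0   1/3 ]
  [ 0      0     0   5/3  -5   1/3 ]
  [ 0     -3     9     0   3    -1 ]
R4 → R4 + 3·R2
  [ 1  -17/8  27/8   3/8  -3  -3/8 ]
  [ 0      1    -3  -1/3   0   1/3 ]
  [ 0      0     0   5/3  -5   1/3 ]
  [ 0      0     0    -1   3     0 ]
R3 → 3/5·R3
  [ 1  -17/8  27/8   3/8  -3  -3/8 ]
  [ 0      1    -3  -1/3   0   1/3 ]
  [ 0      0     0     1  -3   1/5 ]
  [ 0      0     0    -1   3     0 ]
R4 → R4 + R3
  [ 1  -17/8  27/8   3/8  -3  -3/8 ]
  [ 0      1    -3  -1/3   0   1/3 ]
  [ 0      0     0     1  -3   1/5 ]
  [ 0      0     0     0   0   1/5 ]
R4 → 5·R4
  [ 1  -17/8  27/8   3/8  -3  -3/8 ]
  [ 0      1    -3  -1/3   0   1/3 ]
  [ 0      0     0     1  -3   1/5 ]
  [ 0      0     0     0   0     1 ]
R3 → R3 − 1/5·R4
  [ 1  -17/8  27/8   3/8  -3  -3/8 ]
  [ 0      1    -3  -1/3   0   1/3 ]
  [ 0      0     0     1  -3     0 ]
  [ 0      0     0     0   0     1 ]
R2 → R2 − 1/3·R4
  [ 1  -17/8  27/8   3/8  -3  -3/8 ]
  [ 0      1    -3  -1/3   0     0 ]
  [ 0      0     0     1  -3     0 ]
  [ 0      0     0     0   0     1 ]
R1 → R1 + 3/8·R4
  [ 1  -17/8  27/8   3/8  -3  0 ]
  [ 0      1    -3  -1/3   0  0 ]
  [ 0      0     0     1  -3  0 ]
  [ 0      0     0     0   0  1 ]
R2 → R2 + 1/3·R3
  [ 1  -17/8  27/8  3/8  -3  0 ]
  [ 0      1    -3    0  -1  0 ]
  [ 0      0     0    1  -3  0 ]
  [ 0      0     0    0   0  1 ]
R1 → R1 − 3/8·R3
  [ 1  -17/8  27/8  0  -15/8  0 ]
  [ 0      1    -3  0     -1  0 ]
  [ 0      0     0  1     -3  0 ]
  [ 0      0     0  0      0  1 ]
R1 → R1 + 17/8·R2
  [ 1  0  -3  0  -4  0 ]
  [ 0  1  -3  0  -1  0 ]
  [ 0  0   0  1  -3  0 ]
  [ 0  0   0  0   0  1 ]
The reduced form has 4 nonzero rows.

rank = 4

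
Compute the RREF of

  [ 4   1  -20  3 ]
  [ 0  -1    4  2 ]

Multiply r1 by 1/4.
  [ 1  1/4  -5  3/4 ]
  [ 0   -1   4    2 ]
Multiply r2 by -1.
  [ 1  1/4  -5  3/4 ]
  [ 0    1  -4   -2 ]
Subtract 1/4 times r2 from r1.
  [ 1  0  -4  5/4 ]
  [ 0  1  -4   -2 ]

[[1, 0, -4, 5/4], [0, 1, -4, -2]]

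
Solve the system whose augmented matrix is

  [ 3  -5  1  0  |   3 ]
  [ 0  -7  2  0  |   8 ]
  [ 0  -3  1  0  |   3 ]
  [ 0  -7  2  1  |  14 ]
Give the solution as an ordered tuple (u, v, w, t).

Multiply R1 by 1/3.
  [ 1  -5/3  1/3  0  |   1 ]
  [ 0    -7    2  0  |   8 ]
  [ 0    -3    1  0  |   3 ]
  [ 0    -7    2  1  |  14 ]
Multiply R2 by -1/7.
  [ 1  -5/3   1/3  0  |     1 ]
  [ 0     1  -2/7  0  |  -8/7 ]
  [ 0    -3     1  0  |     3 ]
  [ 0    -7     2  1  |    14 ]
Add 3 times R2 to R3.
  [ 1  -5/3   1/3  0  |     1 ]
  [ 0     1  -2/7  0  |  -8/7 ]
  [ 0     0   1/7  0  |  -3/7 ]
  [ 0    -7     2  1  |    14 ]
Add 7 times R2 to R4.
  [ 1  -5/3   1/3  0  |     1 ]
  [ 0     1  -2/7  0  |  -8/7 ]
  [ 0     0   1/7  0  |  -3/7 ]
  [ 0     0     0  1  |     6 ]
Multiply R3 by 7.
  [ 1  -5/3   1/3  0  |     1 ]
  [ 0     1  -2/7  0  |  -8/7 ]
  [ 0     0     1  0  |    -3 ]
  [ 0     0     0  1  |     6 ]
Add 2/7 times R3 to R2.
  [ 1  -5/3  1/3  0  |   1 ]
  [ 0     1    0  0  |  -2 ]
  [ 0     0    1  0  |  -3 ]
  [ 0     0    0  1  |   6 ]
Subtract 1/3 times R3 from R1.
  [ 1  -5/3  0  0  |   2 ]
  [ 0     1  0  0  |  -2 ]
  [ 0     0  1  0  |  -3 ]
  [ 0     0  0  1  |   6 ]
Add 5/3 times R2 to R1.
  [ 1  0  0  0  |  -4/3 ]
  [ 0  1  0  0  |    -2 ]
  [ 0  0  1  0  |    -3 ]
  [ 0  0  0  1  |     6 ]
Reading off the last column: u = -4/3, v = -2, w = -3, t = 6.

(-4/3, -2, -3, 6)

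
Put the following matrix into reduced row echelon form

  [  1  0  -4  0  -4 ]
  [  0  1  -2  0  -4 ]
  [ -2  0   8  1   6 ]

[[1, 0, -4, 0, -4], [0, 1, -2, 0, -4], [0, 0, 0, 1, -2]]

ρ3 → ρ3 + 2·ρ1
  [ 1  0  -4  0  -4 ]
  [ 0  1  -2  0  -4 ]
  [ 0  0   0  1  -2 ]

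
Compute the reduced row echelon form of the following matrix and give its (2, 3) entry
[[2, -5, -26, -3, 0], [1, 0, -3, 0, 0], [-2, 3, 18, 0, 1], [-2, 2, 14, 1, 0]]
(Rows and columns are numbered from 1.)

4

ρ1 → 1/2·ρ1
  [  1  -5/2  -13  -3/2  0 ]
  [  1     0   -3     0  0 ]
  [ -2     3   18     0  1 ]
  [ -2     2   14     1  0 ]
ρ2 → ρ2 − ρ1
  [  1  -5/2  -13  -3/2  0 ]
  [  0   5/2   10   3/2  0 ]
  [ -2     3   18     0  1 ]
  [ -2     2   14     1  0 ]
ρ3 → ρ3 + 2·ρ1
  [  1  -5/2  -13  -3/2  0 ]
  [  0   5/2   10   3/2  0 ]
  [  0    -2   -8    -3  1 ]
  [ -2     2   14     1  0 ]
ρ4 → ρ4 + 2·ρ1
  [ 1  -5/2  -13  -3/2  0 ]
  [ 0   5/2   10   3/2  0 ]
  [ 0    -2   -8    -3  1 ]
  [ 0    -3  -12    -2  0 ]
ρ2 → 2/5·ρ2
  [ 1  -5/2  -13  -3/2  0 ]
  [ 0     1    4   3/5  0 ]
  [ 0    -2   -8    -3  1 ]
  [ 0    -3  -12    -2  0 ]
ρ3 → ρ3 + 2·ρ2
  [ 1  -5/2  -13  -3/2  0 ]
  [ 0     1    4   3/5  0 ]
  [ 0     0    0  -9/5  1 ]
  [ 0    -3  -12    -2  0 ]
ρ4 → ρ4 + 3·ρ2
  [ 1  -5/2  -13  -3/2  0 ]
  [ 0     1    4   3/5  0 ]
  [ 0     0    0  -9/5  1 ]
  [ 0     0    0  -1/5  0 ]
ρ3 → -5/9·ρ3
  [ 1  -5/2  -13  -3/2     0 ]
  [ 0     1    4   3/5     0 ]
  [ 0     0    0     1  -5/9 ]
  [ 0     0    0  -1/5     0 ]
ρ4 → ρ4 + 1/5·ρ3
  [ 1  -5/2  -13  -3/2     0 ]
  [ 0     1    4   3/5     0 ]
  [ 0     0    0     1  -5/9 ]
  [ 0     0    0     0  -1/9 ]
ρ4 → -9·ρ4
  [ 1  -5/2  -13  -3/2     0 ]
  [ 0     1    4   3/5     0 ]
  [ 0     0    0     1  -5/9 ]
  [ 0     0    0     0     1 ]
ρ3 → ρ3 + 5/9·ρ4
  [ 1  -5/2  -13  -3/2  0 ]
  [ 0     1    4   3/5  0 ]
  [ 0     0    0     1  0 ]
  [ 0     0    0     0  1 ]
ρ2 → ρ2 − 3/5·ρ3
  [ 1  -5/2  -13  -3/2  0 ]
  [ 0     1    4     0  0 ]
  [ 0     0    0     1  0 ]
  [ 0     0    0     0  1 ]
ρ1 → ρ1 + 3/2·ρ3
  [ 1  -5/2  -13  0  0 ]
  [ 0     1    4  0  0 ]
  [ 0     0    0  1  0 ]
  [ 0     0    0  0  1 ]
ρ1 → ρ1 + 5/2·ρ2
  [ 1  0  -3  0  0 ]
  [ 0  1   4  0  0 ]
  [ 0  0   0  1  0 ]
  [ 0  0   0  0  1 ]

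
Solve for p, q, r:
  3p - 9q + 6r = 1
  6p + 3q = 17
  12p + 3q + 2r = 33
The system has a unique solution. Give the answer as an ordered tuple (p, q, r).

(4/3, 3, 4)

Form the augmented matrix and row-reduce:
  [  3  -9  6  |   1 ]
  [  6   3  0  |  17 ]
  [ 12   3  2  |  33 ]
R1 -> 1/3·R1
  [  1  -3  2  |  1/3 ]
  [  6   3  0  |   17 ]
  [ 12   3  2  |   33 ]
R2 -> R2 − 6·R1
  [  1  -3    2  |  1/3 ]
  [  0  21  -12  |   15 ]
  [ 12   3    2  |   33 ]
R3 -> R3 − 12·R1
  [ 1  -3    2  |  1/3 ]
  [ 0  21  -12  |   15 ]
  [ 0  39  -22  |   29 ]
R2 -> 1/21·R2
  [ 1  -3     2  |  1/3 ]
  [ 0   1  -4/7  |  5/7 ]
  [ 0  39   -22  |   29 ]
R3 -> R3 − 39·R2
  [ 1  -3     2  |  1/3 ]
  [ 0   1  -4/7  |  5/7 ]
  [ 0   0   2/7  |  8/7 ]
R3 -> 7/2·R3
  [ 1  -3     2  |  1/3 ]
  [ 0   1  -4/7  |  5/7 ]
  [ 0   0     1  |    4 ]
R2 -> R2 + 4/7·R3
  [ 1  -3  2  |  1/3 ]
  [ 0   1  0  |    3 ]
  [ 0   0  1  |    4 ]
R1 -> R1 − 2·R3
  [ 1  -3  0  |  -23/3 ]
  [ 0   1  0  |      3 ]
  [ 0   0  1  |      4 ]
R1 -> R1 + 3·R2
  [ 1  0  0  |  4/3 ]
  [ 0  1  0  |    3 ]
  [ 0  0  1  |    4 ]
Reading off the last column: p = 4/3, q = 3, r = 4.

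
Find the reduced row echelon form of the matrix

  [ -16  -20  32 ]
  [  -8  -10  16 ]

Multiply ρ1 by -1/16.
  [  1  5/4  -2 ]
  [ -8  -10  16 ]
Add 8 times ρ1 to ρ2.
  [ 1  5/4  -2 ]
  [ 0    0   0 ]

[[1, 5/4, -2], [0, 0, 0]]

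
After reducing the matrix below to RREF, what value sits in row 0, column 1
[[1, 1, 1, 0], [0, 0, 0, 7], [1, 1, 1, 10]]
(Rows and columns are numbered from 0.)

Subtract R1 from R3.
  [ 1  1  1   0 ]
  [ 0  0  0   7 ]
  [ 0  0  0  10 ]
Multiply R2 by 1/7.
  [ 1  1  1   0 ]
  [ 0  0  0   1 ]
  [ 0  0  0  10 ]
Subtract 10 times R2 from R3.
  [ 1  1  1  0 ]
  [ 0  0  0  1 ]
  [ 0  0  0  0 ]

1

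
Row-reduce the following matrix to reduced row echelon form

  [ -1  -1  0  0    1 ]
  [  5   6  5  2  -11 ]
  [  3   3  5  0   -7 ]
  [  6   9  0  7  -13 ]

[[1, 0, 0, 0, -1], [0, 1, 0, 0, 0], [0, 0, 1, 0, -4/5], [0, 0, 0, 1, -1]]

r1 -> -1·r1
  [ 1  1  0  0   -1 ]
  [ 5  6  5  2  -11 ]
  [ 3  3  5  0   -7 ]
  [ 6  9  0  7  -13 ]
r2 -> r2 − 5·r1
  [ 1  1  0  0   -1 ]
  [ 0  1  5  2   -6 ]
  [ 3  3  5  0   -7 ]
  [ 6  9  0  7  -13 ]
r3 -> r3 − 3·r1
  [ 1  1  0  0   -1 ]
  [ 0  1  5  2   -6 ]
  [ 0  0  5  0   -4 ]
  [ 6  9  0  7  -13 ]
r4 -> r4 − 6·r1
  [ 1  1  0  0  -1 ]
  [ 0  1  5  2  -6 ]
  [ 0  0  5  0  -4 ]
  [ 0  3  0  7  -7 ]
r4 -> r4 − 3·r2
  [ 1  1    0  0  -1 ]
  [ 0  1    5  2  -6 ]
  [ 0  0    5  0  -4 ]
  [ 0  0  -15  1  11 ]
r3 -> 1/5·r3
  [ 1  1    0  0    -1 ]
  [ 0  1    5  2    -6 ]
  [ 0  0    1  0  -4/5 ]
  [ 0  0  -15  1    11 ]
r4 -> r4 + 15·r3
  [ 1  1  0  0    -1 ]
  [ 0  1  5  2    -6 ]
  [ 0  0  1  0  -4/5 ]
  [ 0  0  0  1    -1 ]
r2 -> r2 − 2·r4
  [ 1  1  0  0    -1 ]
  [ 0  1  5  0    -4 ]
  [ 0  0  1  0  -4/5 ]
  [ 0  0  0  1    -1 ]
r2 -> r2 − 5·r3
  [ 1  1  0  0    -1 ]
  [ 0  1  0  0     0 ]
  [ 0  0  1  0  -4/5 ]
  [ 0  0  0  1    -1 ]
r1 -> r1 − r2
  [ 1  0  0  0    -1 ]
  [ 0  1  0  0     0 ]
  [ 0  0  1  0  -4/5 ]
  [ 0  0  0  1    -1 ]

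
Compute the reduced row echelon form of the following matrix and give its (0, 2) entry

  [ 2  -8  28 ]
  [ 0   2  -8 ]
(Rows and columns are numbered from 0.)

R1 ← 1/2·R1
R2 ← 1/2·R2
R1 ← R1 + 4·R2

-2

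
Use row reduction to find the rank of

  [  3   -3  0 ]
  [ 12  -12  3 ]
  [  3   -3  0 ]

rank = 2

Multiply r1 by 1/3.
Subtract 12 times r1 from r2.
Subtract 3 times r1 from r3.
Multiply r2 by 1/3.
The reduced form has 2 nonzero rows.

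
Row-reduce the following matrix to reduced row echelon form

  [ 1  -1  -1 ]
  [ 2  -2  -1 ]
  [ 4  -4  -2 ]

r2 := r2 − 2·r1
  [ 1  -1  -1 ]
  [ 0   0   1 ]
  [ 4  -4  -2 ]
r3 := r3 − 4·r1
  [ 1  -1  -1 ]
  [ 0   0   1 ]
  [ 0   0   2 ]
r3 := r3 − 2·r2
  [ 1  -1  -1 ]
  [ 0   0   1 ]
  [ 0   0   0 ]
r1 := r1 + r2
  [ 1  -1  0 ]
  [ 0   0  1 ]
  [ 0   0  0 ]

[[1, -1, 0], [0, 0, 1], [0, 0, 0]]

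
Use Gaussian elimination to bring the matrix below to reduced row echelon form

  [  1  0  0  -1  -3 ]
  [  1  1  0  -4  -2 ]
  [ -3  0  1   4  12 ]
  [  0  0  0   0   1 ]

[[1, 0, 0, -1, 0], [0, 1, 0, -3, 0], [0, 0, 1, 1, 0], [0, 0, 0, 0, 1]]

r2 → r2 − r1
r3 → r3 + 3·r1
r3 → r3 − 3·r4
r2 → r2 − r4
r1 → r1 + 3·r4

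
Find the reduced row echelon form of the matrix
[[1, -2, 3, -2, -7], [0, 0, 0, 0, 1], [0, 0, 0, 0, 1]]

[[1, -2, 3, -2, 0], [0, 0, 0, 0, 1], [0, 0, 0, 0, 0]]

r3 := r3 − r2
  [ 1  -2  3  -2  -7 ]
  [ 0   0  0   0   1 ]
  [ 0   0  0   0   0 ]
r1 := r1 + 7·r2
  [ 1  -2  3  -2  0 ]
  [ 0   0  0   0  1 ]
  [ 0   0  0   0  0 ]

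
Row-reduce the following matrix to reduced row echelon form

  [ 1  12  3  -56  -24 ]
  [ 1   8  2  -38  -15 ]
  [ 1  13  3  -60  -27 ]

ρ2 ← ρ2 − ρ1
  [ 1  12   3  -56  -24 ]
  [ 0  -4  -1   18    9 ]
  [ 1  13   3  -60  -27 ]
ρ3 ← ρ3 − ρ1
  [ 1  12   3  -56  -24 ]
  [ 0  -4  -1   18    9 ]
  [ 0   1   0   -4   -3 ]
ρ2 ← -1/4·ρ2
  [ 1  12    3   -56   -24 ]
  [ 0   1  1/4  -9/2  -9/4 ]
  [ 0   1    0    -4    -3 ]
ρ3 ← ρ3 − ρ2
  [ 1  12     3   -56   -24 ]
  [ 0   1   1/4  -9/2  -9/4 ]
  [ 0   0  -1/4   1/2  -3/4 ]
ρ3 ← -4·ρ3
  [ 1  12    3   -56   -24 ]
  [ 0   1  1/4  -9/2  -9/4 ]
  [ 0   0    1    -2     3 ]
ρ2 ← ρ2 − 1/4·ρ3
  [ 1  12  3  -56  -24 ]
  [ 0   1  0   -4   -3 ]
  [ 0   0  1   -2    3 ]
ρ1 ← ρ1 − 3·ρ3
  [ 1  12  0  -50  -33 ]
  [ 0   1  0   -4   -3 ]
  [ 0   0  1   -2    3 ]
ρ1 ← ρ1 − 12·ρ2
  [ 1  0  0  -2   3 ]
  [ 0  1  0  -4  -3 ]
  [ 0  0  1  -2   3 ]

[[1, 0, 0, -2, 3], [0, 1, 0, -4, -3], [0, 0, 1, -2, 3]]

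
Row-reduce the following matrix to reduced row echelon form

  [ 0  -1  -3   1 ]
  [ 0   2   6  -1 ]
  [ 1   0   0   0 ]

Swap R1 and R3.
  [ 1   0   0   0 ]
  [ 0   2   6  -1 ]
  [ 0  -1  -3   1 ]
Multiply R2 by 1/2.
  [ 1   0   0     0 ]
  [ 0   1   3  -1/2 ]
  [ 0  -1  -3     1 ]
Add R2 to R3.
  [ 1  0  0     0 ]
  [ 0  1  3  -1/2 ]
  [ 0  0  0   1/2 ]
Multiply R3 by 2.
  [ 1  0  0     0 ]
  [ 0  1  3  -1/2 ]
  [ 0  0  0     1 ]
Add 1/2 times R3 to R2.
  [ 1  0  0  0 ]
  [ 0  1  3  0 ]
  [ 0  0  0  1 ]

[[1, 0, 0, 0], [0, 1, 3, 0], [0, 0, 0, 1]]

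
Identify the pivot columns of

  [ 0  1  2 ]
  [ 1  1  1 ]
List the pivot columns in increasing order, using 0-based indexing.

r1 <-> r2
  [ 1  1  1 ]
  [ 0  1  2 ]
r1 ← r1 − r2
  [ 1  0  -1 ]
  [ 0  1   2 ]
Pivot columns are the columns containing a leading 1.

0, 1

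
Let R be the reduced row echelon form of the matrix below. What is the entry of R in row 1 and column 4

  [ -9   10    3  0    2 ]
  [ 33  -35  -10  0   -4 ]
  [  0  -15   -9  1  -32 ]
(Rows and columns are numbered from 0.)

2

R1 -> -1/9·R1
R2 -> R2 − 33·R1
R2 -> 3/5·R2
R3 -> R3 + 15·R2
R1 -> R1 + 10/9·R2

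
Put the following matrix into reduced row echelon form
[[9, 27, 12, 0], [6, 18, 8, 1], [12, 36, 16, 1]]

Multiply ρ1 by 1/9.
  [  1   3  4/3  0 ]
  [  6  18    8  1 ]
  [ 12  36   16  1 ]
Subtract 6 times ρ1 from ρ2.
  [  1   3  4/3  0 ]
  [  0   0    0  1 ]
  [ 12  36   16  1 ]
Subtract 12 times ρ1 from ρ3.
  [ 1  3  4/3  0 ]
  [ 0  0    0  1 ]
  [ 0  0    0  1 ]
Subtract ρ2 from ρ3.
  [ 1  3  4/3  0 ]
  [ 0  0    0  1 ]
  [ 0  0    0  0 ]

[[1, 3, 4/3, 0], [0, 0, 0, 1], [0, 0, 0, 0]]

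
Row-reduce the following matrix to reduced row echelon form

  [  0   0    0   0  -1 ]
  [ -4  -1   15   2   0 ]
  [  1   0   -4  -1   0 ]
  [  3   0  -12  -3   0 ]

r1 ↔ r2
r1 := -1/4·r1
r3 := r3 − r1
r4 := r4 − 3·r1
r2 ↔ r3
r2 := -4·r2
r4 := r4 + 3/4·r2
r3 := -1·r3
r1 := r1 − 1/4·r2

[[1, 0, -4, -1, 0], [0, 1, 1, 2, 0], [0, 0, 0, 0, 1], [0, 0, 0, 0, 0]]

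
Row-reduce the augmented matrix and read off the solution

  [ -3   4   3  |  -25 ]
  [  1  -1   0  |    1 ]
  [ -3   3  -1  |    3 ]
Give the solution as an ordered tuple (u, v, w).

(-3, -4, -6)

r1 → -1/3·r1
  [  1  -4/3  -1  |  25/3 ]
  [  1    -1   0  |     1 ]
  [ -3     3  -1  |     3 ]
r2 → r2 − r1
  [  1  -4/3  -1  |   25/3 ]
  [  0   1/3   1  |  -22/3 ]
  [ -3     3  -1  |      3 ]
r3 → r3 + 3·r1
  [ 1  -4/3  -1  |   25/3 ]
  [ 0   1/3   1  |  -22/3 ]
  [ 0    -1  -4  |     28 ]
r2 → 3·r2
  [ 1  -4/3  -1  |  25/3 ]
  [ 0     1   3  |   -22 ]
  [ 0    -1  -4  |    28 ]
r3 → r3 + r2
  [ 1  -4/3  -1  |  25/3 ]
  [ 0     1   3  |   -22 ]
  [ 0     0  -1  |     6 ]
r3 → -1·r3
  [ 1  -4/3  -1  |  25/3 ]
  [ 0     1   3  |   -22 ]
  [ 0     0   1  |    -6 ]
r2 → r2 − 3·r3
  [ 1  -4/3  -1  |  25/3 ]
  [ 0     1   0  |    -4 ]
  [ 0     0   1  |    -6 ]
r1 → r1 + r3
  [ 1  -4/3  0  |  7/3 ]
  [ 0     1  0  |   -4 ]
  [ 0     0  1  |   -6 ]
r1 → r1 + 4/3·r2
  [ 1  0  0  |  -3 ]
  [ 0  1  0  |  -4 ]
  [ 0  0  1  |  -6 ]
Reading off the last column: u = -3, v = -4, w = -6.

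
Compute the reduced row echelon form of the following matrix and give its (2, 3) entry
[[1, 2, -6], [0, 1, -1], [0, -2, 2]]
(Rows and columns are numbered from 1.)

R3 → R3 + 2·R2
R1 → R1 − 2·R2

-1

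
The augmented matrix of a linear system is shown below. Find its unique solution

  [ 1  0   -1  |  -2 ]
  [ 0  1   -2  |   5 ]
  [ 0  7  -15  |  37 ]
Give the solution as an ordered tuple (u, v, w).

(-4, 1, -2)

r3 -> r3 − 7·r2
r3 -> -1·r3
r2 -> r2 + 2·r3
r1 -> r1 + r3
Reading off the last column: u = -4, v = 1, w = -2.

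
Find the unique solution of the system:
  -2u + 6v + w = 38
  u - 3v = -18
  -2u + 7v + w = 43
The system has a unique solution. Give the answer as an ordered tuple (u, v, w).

Form the augmented matrix and row-reduce:
  [ -2   6  1  |   38 ]
  [  1  -3  0  |  -18 ]
  [ -2   7  1  |   43 ]
R1 := -1/2·R1
  [  1  -3  -1/2  |  -19 ]
  [  1  -3     0  |  -18 ]
  [ -2   7     1  |   43 ]
R2 := R2 − R1
  [  1  -3  -1/2  |  -19 ]
  [  0   0   1/2  |    1 ]
  [ -2   7     1  |   43 ]
R3 := R3 + 2·R1
  [ 1  -3  -1/2  |  -19 ]
  [ 0   0   1/2  |    1 ]
  [ 0   1     0  |    5 ]
R2 <-> R3
  [ 1  -3  -1/2  |  -19 ]
  [ 0   1     0  |    5 ]
  [ 0   0   1/2  |    1 ]
R3 := 2·R3
  [ 1  -3  -1/2  |  -19 ]
  [ 0   1     0  |    5 ]
  [ 0   0     1  |    2 ]
R1 := R1 + 1/2·R3
  [ 1  -3  0  |  -18 ]
  [ 0   1  0  |    5 ]
  [ 0   0  1  |    2 ]
R1 := R1 + 3·R2
  [ 1  0  0  |  -3 ]
  [ 0  1  0  |   5 ]
  [ 0  0  1  |   2 ]
Reading off the last column: u = -3, v = 5, w = 2.

(-3, 5, 2)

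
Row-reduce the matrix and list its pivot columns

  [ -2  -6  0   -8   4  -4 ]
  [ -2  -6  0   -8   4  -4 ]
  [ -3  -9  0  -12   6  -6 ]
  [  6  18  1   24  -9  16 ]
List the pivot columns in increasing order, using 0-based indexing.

0, 2

R1 -> -1/2·R1
  [  1   3  0    4  -2   2 ]
  [ -2  -6  0   -8   4  -4 ]
  [ -3  -9  0  -12   6  -6 ]
  [  6  18  1   24  -9  16 ]
R2 -> R2 + 2·R1
  [  1   3  0    4  -2   2 ]
  [  0   0  0    0   0   0 ]
  [ -3  -9  0  -12   6  -6 ]
  [  6  18  1   24  -9  16 ]
R3 -> R3 + 3·R1
  [ 1   3  0   4  -2   2 ]
  [ 0   0  0   0   0   0 ]
  [ 0   0  0   0   0   0 ]
  [ 6  18  1  24  -9  16 ]
R4 -> R4 − 6·R1
  [ 1  3  0  4  -2  2 ]
  [ 0  0  0  0   0  0 ]
  [ 0  0  0  0   0  0 ]
  [ 0  0  1  0   3  4 ]
R2 <-> R4
  [ 1  3  0  4  -2  2 ]
  [ 0  0  1  0   3  4 ]
  [ 0  0  0  0   0  0 ]
  [ 0  0  0  0   0  0 ]
Pivot columns are the columns containing a leading 1.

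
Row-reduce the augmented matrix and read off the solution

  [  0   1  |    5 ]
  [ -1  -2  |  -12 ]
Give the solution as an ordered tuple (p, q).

r1 ↔ r2
  [ -1  -2  |  -12 ]
  [  0   1  |    5 ]
r1 := -1·r1
  [ 1  2  |  12 ]
  [ 0  1  |   5 ]
r1 := r1 − 2·r2
  [ 1  0  |  2 ]
  [ 0  1  |  5 ]
Reading off the last column: p = 2, q = 5.

(2, 5)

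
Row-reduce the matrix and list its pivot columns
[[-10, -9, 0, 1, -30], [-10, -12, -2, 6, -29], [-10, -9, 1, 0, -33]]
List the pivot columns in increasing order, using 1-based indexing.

1, 2, 3

Multiply R1 by -1/10.
Add 10 times R1 to R2.
Add 10 times R1 to R3.
Multiply R2 by -1/3.
Subtract 2/3 times R3 from R2.
Subtract 9/10 times R2 from R1.
Pivot columns are the columns containing a leading 1.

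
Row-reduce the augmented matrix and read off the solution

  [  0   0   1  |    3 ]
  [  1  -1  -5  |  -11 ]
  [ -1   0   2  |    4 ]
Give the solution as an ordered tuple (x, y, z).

ρ1 <=> ρ2
ρ3 := ρ3 + ρ1
ρ2 <=> ρ3
ρ2 := -1·ρ2
ρ2 := ρ2 − 3·ρ3
ρ1 := ρ1 + 5·ρ3
ρ1 := ρ1 + ρ2
Reading off the last column: x = 2, y = -2, z = 3.

(2, -2, 3)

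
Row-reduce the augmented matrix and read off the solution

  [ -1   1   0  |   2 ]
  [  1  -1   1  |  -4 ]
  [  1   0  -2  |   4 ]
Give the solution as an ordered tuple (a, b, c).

(0, 2, -2)

R1 → -1·R1
  [ 1  -1   0  |  -2 ]
  [ 1  -1   1  |  -4 ]
  [ 1   0  -2  |   4 ]
R2 → R2 − R1
  [ 1  -1   0  |  -2 ]
  [ 0   0   1  |  -2 ]
  [ 1   0  -2  |   4 ]
R3 → R3 − R1
  [ 1  -1   0  |  -2 ]
  [ 0   0   1  |  -2 ]
  [ 0   1  -2  |   6 ]
R2 <-> R3
  [ 1  -1   0  |  -2 ]
  [ 0   1  -2  |   6 ]
  [ 0   0   1  |  -2 ]
R2 → R2 + 2·R3
  [ 1  -1  0  |  -2 ]
  [ 0   1  0  |   2 ]
  [ 0   0  1  |  -2 ]
R1 → R1 + R2
  [ 1  0  0  |   0 ]
  [ 0  1  0  |   2 ]
  [ 0  0  1  |  -2 ]
Reading off the last column: a = 0, b = 2, c = -2.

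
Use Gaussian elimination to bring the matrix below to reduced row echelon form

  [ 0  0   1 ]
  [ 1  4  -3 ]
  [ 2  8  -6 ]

Swap ρ1 and ρ2.
Subtract 2 times ρ1 from ρ3.
Add 3 times ρ2 to ρ1.

[[1, 4, 0], [0, 0, 1], [0, 0, 0]]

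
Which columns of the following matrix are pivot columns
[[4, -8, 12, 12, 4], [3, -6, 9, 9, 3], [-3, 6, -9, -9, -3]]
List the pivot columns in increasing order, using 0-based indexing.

0

Multiply R1 by 1/4.
  [  1  -2   3   3   1 ]
  [  3  -6   9   9   3 ]
  [ -3   6  -9  -9  -3 ]
Subtract 3 times R1 from R2.
  [  1  -2   3   3   1 ]
  [  0   0   0   0   0 ]
  [ -3   6  -9  -9  -3 ]
Add 3 times R1 to R3.
  [ 1  -2  3  3  1 ]
  [ 0   0  0  0  0 ]
  [ 0   0  0  0  0 ]
Pivot columns are the columns containing a leading 1.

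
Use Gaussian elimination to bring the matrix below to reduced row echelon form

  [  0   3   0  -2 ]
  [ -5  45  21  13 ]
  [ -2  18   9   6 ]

[[1, 0, 0, -3], [0, 1, 0, -2/3], [0, 0, 1, 4/3]]

r1 <-> r2
  [ -5  45  21  13 ]
  [  0   3   0  -2 ]
  [ -2  18   9   6 ]
r1 → -1/5·r1
  [  1  -9  -21/5  -13/5 ]
  [  0   3      0     -2 ]
  [ -2  18      9      6 ]
r3 → r3 + 2·r1
  [ 1  -9  -21/5  -13/5 ]
  [ 0   3      0     -2 ]
  [ 0   0    3/5    4/5 ]
r2 → 1/3·r2
  [ 1  -9  -21/5  -13/5 ]
  [ 0   1      0   -2/3 ]
  [ 0   0    3/5    4/5 ]
r3 → 5/3·r3
  [ 1  -9  -21/5  -13/5 ]
  [ 0   1      0   -2/3 ]
  [ 0   0      1    4/3 ]
r1 → r1 + 21/5·r3
  [ 1  -9  0     3 ]
  [ 0   1  0  -2/3 ]
  [ 0   0  1   4/3 ]
r1 → r1 + 9·r2
  [ 1  0  0    -3 ]
  [ 0  1  0  -2/3 ]
  [ 0  0  1   4/3 ]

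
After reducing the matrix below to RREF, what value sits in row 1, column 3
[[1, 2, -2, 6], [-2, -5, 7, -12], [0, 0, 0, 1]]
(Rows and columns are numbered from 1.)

4

R2 → R2 + 2·R1
  [ 1   2  -2  6 ]
  [ 0  -1   3  0 ]
  [ 0   0   0  1 ]
R2 → -1·R2
  [ 1  2  -2  6 ]
  [ 0  1  -3  0 ]
  [ 0  0   0  1 ]
R1 → R1 − 6·R3
  [ 1  2  -2  0 ]
  [ 0  1  -3  0 ]
  [ 0  0   0  1 ]
R1 → R1 − 2·R2
  [ 1  0   4  0 ]
  [ 0  1  -3  0 ]
  [ 0  0   0  1 ]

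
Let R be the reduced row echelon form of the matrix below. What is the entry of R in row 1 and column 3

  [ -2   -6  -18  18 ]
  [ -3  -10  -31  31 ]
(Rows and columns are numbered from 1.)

r1 -> -1/2·r1
  [  1    3    9  -9 ]
  [ -3  -10  -31  31 ]
r2 -> r2 + 3·r1
  [ 1   3   9  -9 ]
  [ 0  -1  -4   4 ]
r2 -> -1·r2
  [ 1  3  9  -9 ]
  [ 0  1  4  -4 ]
r1 -> r1 − 3·r2
  [ 1  0  -3   3 ]
  [ 0  1   4  -4 ]

-3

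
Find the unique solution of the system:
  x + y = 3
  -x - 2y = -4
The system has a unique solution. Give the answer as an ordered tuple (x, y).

Form the augmented matrix and row-reduce:
  [  1   1  |   3 ]
  [ -1  -2  |  -4 ]
Add R1 to R2.
  [ 1   1  |   3 ]
  [ 0  -1  |  -1 ]
Multiply R2 by -1.
  [ 1  1  |  3 ]
  [ 0  1  |  1 ]
Subtract R2 from R1.
  [ 1  0  |  2 ]
  [ 0  1  |  1 ]
Reading off the last column: x = 2, y = 1.

(2, 1)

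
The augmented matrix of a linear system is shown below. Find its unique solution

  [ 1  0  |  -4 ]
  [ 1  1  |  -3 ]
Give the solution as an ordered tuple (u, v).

(-4, 1)

r2 -> r2 − r1
  [ 1  0  |  -4 ]
  [ 0  1  |   1 ]
Reading off the last column: u = -4, v = 1.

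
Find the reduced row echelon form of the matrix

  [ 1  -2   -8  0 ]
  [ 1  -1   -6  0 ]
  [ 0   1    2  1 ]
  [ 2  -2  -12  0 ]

[[1, 0, -4, 0], [0, 1, 2, 0], [0, 0, 0, 1], [0, 0, 0, 0]]

Subtract r1 from r2.
Subtract 2 times r1 from r4.
Subtract r2 from r3.
Subtract 2 times r2 from r4.
Add 2 times r2 to r1.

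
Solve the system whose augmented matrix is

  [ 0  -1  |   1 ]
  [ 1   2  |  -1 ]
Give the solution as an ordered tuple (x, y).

R1 <=> R2
R2 -> -1·R2
R1 -> R1 − 2·R2
Reading off the last column: x = 1, y = -1.

(1, -1)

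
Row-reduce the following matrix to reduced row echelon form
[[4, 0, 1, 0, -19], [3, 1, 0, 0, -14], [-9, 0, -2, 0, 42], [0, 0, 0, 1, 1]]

R1 ← 1/4·R1
  [  1  0  1/4  0  -19/4 ]
  [  3  1    0  0    -14 ]
  [ -9  0   -2  0     42 ]
  [  0  0    0  1      1 ]
R2 ← R2 − 3·R1
  [  1  0   1/4  0  -19/4 ]
  [  0  1  -3/4  0    1/4 ]
  [ -9  0    -2  0     42 ]
  [  0  0     0  1      1 ]
R3 ← R3 + 9·R1
  [ 1  0   1/4  0  -19/4 ]
  [ 0  1  -3/4  0    1/4 ]
  [ 0  0   1/4  0   -3/4 ]
  [ 0  0     0  1      1 ]
R3 ← 4·R3
  [ 1  0   1/4  0  -19/4 ]
  [ 0  1  -3/4  0    1/4 ]
  [ 0  0     1  0     -3 ]
  [ 0  0     0  1      1 ]
R2 ← R2 + 3/4·R3
  [ 1  0  1/4  0  -19/4 ]
  [ 0  1    0  0     -2 ]
  [ 0  0    1  0     -3 ]
  [ 0  0    0  1      1 ]
R1 ← R1 − 1/4·R3
  [ 1  0  0  0  -4 ]
  [ 0  1  0  0  -2 ]
  [ 0  0  1  0  -3 ]
  [ 0  0  0  1   1 ]

[[1, 0, 0, 0, -4], [0, 1, 0, 0, -2], [0, 0, 1, 0, -3], [0, 0, 0, 1, 1]]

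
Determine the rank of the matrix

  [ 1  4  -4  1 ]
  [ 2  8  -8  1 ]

rank = 2

R2 := R2 − 2·R1
R2 := -1·R2
R1 := R1 − R2
The reduced form has 2 nonzero rows.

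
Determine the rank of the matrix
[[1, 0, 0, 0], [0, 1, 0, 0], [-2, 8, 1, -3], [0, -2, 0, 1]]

Add 2 times ρ1 to ρ3.
  [ 1   0  0   0 ]
  [ 0   1  0   0 ]
  [ 0   8  1  -3 ]
  [ 0  -2  0   1 ]
Subtract 8 times ρ2 from ρ3.
  [ 1   0  0   0 ]
  [ 0   1  0   0 ]
  [ 0   0  1  -3 ]
  [ 0  -2  0   1 ]
Add 2 times ρ2 to ρ4.
  [ 1  0  0   0 ]
  [ 0  1  0   0 ]
  [ 0  0  1  -3 ]
  [ 0  0  0   1 ]
Add 3 times ρ4 to ρ3.
  [ 1  0  0  0 ]
  [ 0  1  0  0 ]
  [ 0  0  1  0 ]
  [ 0  0  0  1 ]
The reduced form has 4 nonzero rows.

rank = 4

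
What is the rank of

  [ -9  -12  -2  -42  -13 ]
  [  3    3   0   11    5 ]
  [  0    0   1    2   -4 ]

rank = 3

r1 ← -1/9·r1
  [ 1  4/3  2/9  14/3  13/9 ]
  [ 3    3    0    11     5 ]
  [ 0    0    1     2    -4 ]
r2 ← r2 − 3·r1
  [ 1  4/3   2/9  14/3  13/9 ]
  [ 0   -1  -2/3    -3   2/3 ]
  [ 0    0     1     2    -4 ]
r2 ← -1·r2
  [ 1  4/3  2/9  14/3  13/9 ]
  [ 0    1  2/3     3  -2/3 ]
  [ 0    0    1     2    -4 ]
r2 ← r2 − 2/3·r3
  [ 1  4/3  2/9  14/3  13/9 ]
  [ 0    1    0   5/3     2 ]
  [ 0    0    1     2    -4 ]
r1 ← r1 − 2/9·r3
  [ 1  4/3  0  38/9  7/3 ]
  [ 0    1  0   5/3    2 ]
  [ 0    0  1     2   -4 ]
r1 ← r1 − 4/3·r2
  [ 1  0  0    2  -1/3 ]
  [ 0  1  0  5/3     2 ]
  [ 0  0  1    2    -4 ]
The reduced form has 3 nonzero rows.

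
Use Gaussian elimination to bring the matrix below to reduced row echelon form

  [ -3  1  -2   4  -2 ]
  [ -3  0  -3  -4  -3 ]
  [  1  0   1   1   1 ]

[[1, 0, 1, 0, 1], [0, 1, 1, 0, 1], [0, 0, 0, 1, 0]]

R1 ← -1/3·R1
  [  1  -1/3  2/3  -4/3  2/3 ]
  [ -3     0   -3    -4   -3 ]
  [  1     0    1     1    1 ]
R2 ← R2 + 3·R1
  [ 1  -1/3  2/3  -4/3  2/3 ]
  [ 0    -1   -1    -8   -1 ]
  [ 1     0    1     1    1 ]
R3 ← R3 − R1
  [ 1  -1/3  2/3  -4/3  2/3 ]
  [ 0    -1   -1    -8   -1 ]
  [ 0   1/3  1/3   7/3  1/3 ]
R2 ← -1·R2
  [ 1  -1/3  2/3  -4/3  2/3 ]
  [ 0     1    1     8    1 ]
  [ 0   1/3  1/3   7/3  1/3 ]
R3 ← R3 − 1/3·R2
  [ 1  -1/3  2/3  -4/3  2/3 ]
  [ 0     1    1     8    1 ]
  [ 0     0    0  -1/3    0 ]
R3 ← -3·R3
  [ 1  -1/3  2/3  -4/3  2/3 ]
  [ 0     1    1     8    1 ]
  [ 0     0    0     1    0 ]
R2 ← R2 − 8·R3
  [ 1  -1/3  2/3  -4/3  2/3 ]
  [ 0     1    1     0    1 ]
  [ 0     0    0     1    0 ]
R1 ← R1 + 4/3·R3
  [ 1  -1/3  2/3  0  2/3 ]
  [ 0     1    1  0    1 ]
  [ 0     0    0  1    0 ]
R1 ← R1 + 1/3·R2
  [ 1  0  1  0  1 ]
  [ 0  1  1  0  1 ]
  [ 0  0  0  1  0 ]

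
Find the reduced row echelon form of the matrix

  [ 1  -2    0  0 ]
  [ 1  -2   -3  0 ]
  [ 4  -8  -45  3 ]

[[1, -2, 0, 0], [0, 0, 1, 0], [0, 0, 0, 1]]

ρ2 := ρ2 − ρ1
  [ 1  -2    0  0 ]
  [ 0   0   -3  0 ]
  [ 4  -8  -45  3 ]
ρ3 := ρ3 − 4·ρ1
  [ 1  -2    0  0 ]
  [ 0   0   -3  0 ]
  [ 0   0  -45  3 ]
ρ2 := -1/3·ρ2
  [ 1  -2    0  0 ]
  [ 0   0    1  0 ]
  [ 0   0  -45  3 ]
ρ3 := ρ3 + 45·ρ2
  [ 1  -2  0  0 ]
  [ 0   0  1  0 ]
  [ 0   0  0  3 ]
ρ3 := 1/3·ρ3
  [ 1  -2  0  0 ]
  [ 0   0  1  0 ]
  [ 0   0  0  1 ]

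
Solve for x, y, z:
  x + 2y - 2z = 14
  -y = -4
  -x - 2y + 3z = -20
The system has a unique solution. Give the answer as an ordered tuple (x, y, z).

(-6, 4, -6)

Form the augmented matrix and row-reduce:
  [  1   2  -2  |   14 ]
  [  0  -1   0  |   -4 ]
  [ -1  -2   3  |  -20 ]
ρ3 ← ρ3 + ρ1
ρ2 ← -1·ρ2
ρ1 ← ρ1 + 2·ρ3
ρ1 ← ρ1 − 2·ρ2
Reading off the last column: x = -6, y = 4, z = -6.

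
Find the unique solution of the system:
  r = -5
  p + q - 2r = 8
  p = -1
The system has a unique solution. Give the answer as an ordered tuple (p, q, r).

Form the augmented matrix and row-reduce:
  [ 0  0   1  |  -5 ]
  [ 1  1  -2  |   8 ]
  [ 1  0   0  |  -1 ]
R1 <=> R2
  [ 1  1  -2  |   8 ]
  [ 0  0   1  |  -5 ]
  [ 1  0   0  |  -1 ]
R3 -> R3 − R1
  [ 1   1  -2  |   8 ]
  [ 0   0   1  |  -5 ]
  [ 0  -1   2  |  -9 ]
R2 <=> R3
  [ 1   1  -2  |   8 ]
  [ 0  -1   2  |  -9 ]
  [ 0   0   1  |  -5 ]
R2 -> -1·R2
  [ 1  1  -2  |   8 ]
  [ 0  1  -2  |   9 ]
  [ 0  0   1  |  -5 ]
R2 -> R2 + 2·R3
  [ 1  1  -2  |   8 ]
  [ 0  1   0  |  -1 ]
  [ 0  0   1  |  -5 ]
R1 -> R1 + 2·R3
  [ 1  1  0  |  -2 ]
  [ 0  1  0  |  -1 ]
  [ 0  0  1  |  -5 ]
R1 -> R1 − R2
  [ 1  0  0  |  -1 ]
  [ 0  1  0  |  -1 ]
  [ 0  0  1  |  -5 ]
Reading off the last column: p = -1, q = -1, r = -5.

(-1, -1, -5)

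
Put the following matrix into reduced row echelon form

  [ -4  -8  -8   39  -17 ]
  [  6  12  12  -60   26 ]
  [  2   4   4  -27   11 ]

R1 ← -1/4·R1
R2 ← R2 − 6·R1
R3 ← R3 − 2·R1
R2 ← -2/3·R2
R3 ← R3 + 15/2·R2
R1 ← R1 + 39/4·R2

[[1, 2, 2, 0, 1], [0, 0, 0, 1, -1/3], [0, 0, 0, 0, 0]]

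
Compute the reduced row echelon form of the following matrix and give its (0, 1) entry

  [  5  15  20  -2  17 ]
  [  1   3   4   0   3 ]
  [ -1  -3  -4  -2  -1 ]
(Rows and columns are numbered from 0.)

Multiply ρ1 by 1/5.
Subtract ρ1 from ρ2.
Add ρ1 to ρ3.
Multiply ρ2 by 5/2.
Add 12/5 times ρ2 to ρ3.
Add 2/5 times ρ2 to ρ1.

3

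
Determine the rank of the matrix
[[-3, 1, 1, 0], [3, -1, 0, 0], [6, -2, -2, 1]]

Multiply R1 by -1/3.
  [ 1  -1/3  -1/3  0 ]
  [ 3    -1     0  0 ]
  [ 6    -2    -2  1 ]
Subtract 3 times R1 from R2.
  [ 1  -1/3  -1/3  0 ]
  [ 0     0     1  0 ]
  [ 6    -2    -2  1 ]
Subtract 6 times R1 from R3.
  [ 1  -1/3  -1/3  0 ]
  [ 0     0     1  0 ]
  [ 0     0     0  1 ]
Add 1/3 times R2 to R1.
  [ 1  -1/3  0  0 ]
  [ 0     0  1  0 ]
  [ 0     0  0  1 ]
The reduced form has 3 nonzero rows.

rank = 3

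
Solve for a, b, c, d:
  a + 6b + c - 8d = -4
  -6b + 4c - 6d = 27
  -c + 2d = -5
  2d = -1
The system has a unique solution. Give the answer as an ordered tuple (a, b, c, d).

Form the augmented matrix and row-reduce:
  [ 1   6   1  -8  |  -4 ]
  [ 0  -6   4  -6  |  27 ]
  [ 0   0  -1   2  |  -5 ]
  [ 0   0   0   2  |  -1 ]
ρ2 ← -1/6·ρ2
  [ 1  6     1  -8  |    -4 ]
  [ 0  1  -2/3   1  |  -9/2 ]
  [ 0  0    -1   2  |    -5 ]
  [ 0  0     0   2  |    -1 ]
ρ3 ← -1·ρ3
  [ 1  6     1  -8  |    -4 ]
  [ 0  1  -2/3   1  |  -9/2 ]
  [ 0  0     1  -2  |     5 ]
  [ 0  0     0   2  |    -1 ]
ρ4 ← 1/2·ρ4
  [ 1  6     1  -8  |    -4 ]
  [ 0  1  -2/3   1  |  -9/2 ]
  [ 0  0     1  -2  |     5 ]
  [ 0  0     0   1  |  -1/2 ]
ρ3 ← ρ3 + 2·ρ4
  [ 1  6     1  -8  |    -4 ]
  [ 0  1  -2/3   1  |  -9/2 ]
  [ 0  0     1   0  |     4 ]
  [ 0  0     0   1  |  -1/2 ]
ρ2 ← ρ2 − ρ4
  [ 1  6     1  -8  |    -4 ]
  [ 0  1  -2/3   0  |    -4 ]
  [ 0  0     1   0  |     4 ]
  [ 0  0     0   1  |  -1/2 ]
ρ1 ← ρ1 + 8·ρ4
  [ 1  6     1  0  |    -8 ]
  [ 0  1  -2/3  0  |    -4 ]
  [ 0  0     1  0  |     4 ]
  [ 0  0     0  1  |  -1/2 ]
ρ2 ← ρ2 + 2/3·ρ3
  [ 1  6  1  0  |    -8 ]
  [ 0  1  0  0  |  -4/3 ]
  [ 0  0  1  0  |     4 ]
  [ 0  0  0  1  |  -1/2 ]
ρ1 ← ρ1 − ρ3
  [ 1  6  0  0  |   -12 ]
  [ 0  1  0  0  |  -4/3 ]
  [ 0  0  1  0  |     4 ]
  [ 0  0  0  1  |  -1/2 ]
ρ1 ← ρ1 − 6·ρ2
  [ 1  0  0  0  |    -4 ]
  [ 0  1  0  0  |  -4/3 ]
  [ 0  0  1  0  |     4 ]
  [ 0  0  0  1  |  -1/2 ]
Reading off the last column: a = -4, b = -4/3, c = 4, d = -1/2.

(-4, -4/3, 4, -1/2)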